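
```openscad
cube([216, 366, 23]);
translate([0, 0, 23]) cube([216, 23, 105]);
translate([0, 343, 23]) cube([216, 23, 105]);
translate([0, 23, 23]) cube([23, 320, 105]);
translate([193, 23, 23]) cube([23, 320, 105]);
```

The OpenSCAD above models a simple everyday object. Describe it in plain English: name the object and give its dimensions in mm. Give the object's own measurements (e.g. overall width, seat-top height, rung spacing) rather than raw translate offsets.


An open-topped rectangular box: outside dimensions 216×366×128 mm, with a uniform wall and base thickness of 23 mm. The base is a full 216×366 slab on the floor; four walls sit on top of the base. The front and back walls (the −y and +y sides) span the full width; the two side walls fit between them.


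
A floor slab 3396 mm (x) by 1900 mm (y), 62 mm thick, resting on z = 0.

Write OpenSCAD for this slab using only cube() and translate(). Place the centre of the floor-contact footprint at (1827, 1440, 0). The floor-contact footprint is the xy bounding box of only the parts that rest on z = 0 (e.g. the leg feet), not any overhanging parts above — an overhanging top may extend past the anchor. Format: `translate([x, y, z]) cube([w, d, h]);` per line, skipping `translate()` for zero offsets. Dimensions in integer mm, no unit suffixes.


translate([129, 490, 0]) cube([3396, 1900, 62]);


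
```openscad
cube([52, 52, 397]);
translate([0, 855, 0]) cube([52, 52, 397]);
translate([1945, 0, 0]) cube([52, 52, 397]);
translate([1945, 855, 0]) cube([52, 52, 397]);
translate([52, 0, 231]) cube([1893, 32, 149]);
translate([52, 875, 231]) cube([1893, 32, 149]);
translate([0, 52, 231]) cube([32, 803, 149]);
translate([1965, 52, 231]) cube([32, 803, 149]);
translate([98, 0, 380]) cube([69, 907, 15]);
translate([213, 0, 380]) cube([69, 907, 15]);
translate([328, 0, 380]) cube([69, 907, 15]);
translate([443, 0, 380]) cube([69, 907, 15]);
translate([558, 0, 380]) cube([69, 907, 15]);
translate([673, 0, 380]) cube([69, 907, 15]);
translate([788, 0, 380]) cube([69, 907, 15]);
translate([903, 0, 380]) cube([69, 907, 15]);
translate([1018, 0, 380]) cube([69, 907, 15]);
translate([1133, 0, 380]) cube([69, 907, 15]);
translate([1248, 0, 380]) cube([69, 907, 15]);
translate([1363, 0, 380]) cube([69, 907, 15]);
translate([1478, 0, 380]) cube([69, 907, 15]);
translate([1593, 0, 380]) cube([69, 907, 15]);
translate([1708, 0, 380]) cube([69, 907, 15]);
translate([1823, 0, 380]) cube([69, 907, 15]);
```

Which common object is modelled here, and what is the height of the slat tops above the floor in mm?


A bed frame. The slat-top height is 395 mm.

Four posts, four rails, and a row of slats — a bed frame. Slats sit on the rails at z = 231 + 149 = 380; with slat thickness 15, the top is 395 mm.


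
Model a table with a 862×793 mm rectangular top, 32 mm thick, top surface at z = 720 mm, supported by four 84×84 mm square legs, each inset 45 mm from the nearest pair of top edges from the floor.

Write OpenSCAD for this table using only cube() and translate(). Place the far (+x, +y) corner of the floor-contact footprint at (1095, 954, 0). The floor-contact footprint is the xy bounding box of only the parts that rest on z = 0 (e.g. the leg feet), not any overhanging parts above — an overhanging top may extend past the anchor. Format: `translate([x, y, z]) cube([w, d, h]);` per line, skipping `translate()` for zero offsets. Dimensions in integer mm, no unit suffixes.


// leg_h = 720 - 32 = 688
translate([278, 206, 688]) cube([862, 793, 32]);
translate([323, 251, 0]) cube([84, 84, 688]);
translate([1011, 251, 0]) cube([84, 84, 688]);
translate([323, 870, 0]) cube([84, 84, 688]);
translate([1011, 870, 0]) cube([84, 84, 688]);


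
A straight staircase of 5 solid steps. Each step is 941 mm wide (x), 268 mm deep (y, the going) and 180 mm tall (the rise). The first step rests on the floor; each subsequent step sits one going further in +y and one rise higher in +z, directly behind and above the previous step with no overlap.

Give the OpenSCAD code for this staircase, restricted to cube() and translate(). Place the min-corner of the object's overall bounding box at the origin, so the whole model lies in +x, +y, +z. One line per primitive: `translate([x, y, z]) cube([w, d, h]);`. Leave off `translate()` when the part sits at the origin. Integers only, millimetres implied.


cube([941, 268, 180]);
translate([0, 268, 180]) cube([941, 268, 180]);
translate([0, 536, 360]) cube([941, 268, 180]);
translate([0, 804, 540]) cube([941, 268, 180]);
translate([0, 1072, 720]) cube([941, 268, 180]);


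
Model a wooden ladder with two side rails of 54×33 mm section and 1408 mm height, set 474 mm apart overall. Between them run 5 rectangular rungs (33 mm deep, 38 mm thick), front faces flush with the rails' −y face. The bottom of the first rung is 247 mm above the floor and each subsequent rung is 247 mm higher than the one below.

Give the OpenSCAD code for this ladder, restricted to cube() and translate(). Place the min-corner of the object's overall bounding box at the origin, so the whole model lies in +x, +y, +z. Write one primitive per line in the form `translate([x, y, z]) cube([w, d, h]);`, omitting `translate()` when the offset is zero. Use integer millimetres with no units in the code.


cube([54, 33, 1408]);
translate([420, 0, 0]) cube([54, 33, 1408]);
translate([54, 0, 247]) cube([366, 33, 38]);
translate([54, 0, 494]) cube([366, 33, 38]);
translate([54, 0, 741]) cube([366, 33, 38]);
translate([54, 0, 988]) cube([366, 33, 38]);
translate([54, 0, 1235]) cube([366, 33, 38]);


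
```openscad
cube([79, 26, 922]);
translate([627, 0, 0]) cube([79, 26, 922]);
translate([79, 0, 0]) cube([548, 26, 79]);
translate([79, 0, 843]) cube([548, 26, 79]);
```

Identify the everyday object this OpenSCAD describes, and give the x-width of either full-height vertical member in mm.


A picture frame. The border width is 79 mm.

Four thin pieces enclosing a rectangular opening — a picture frame. The two full-height stiles are 922 mm tall; the top rail sits at z = 843 and is 79 mm tall, so the border above the opening is 922 − 843 = 79 mm, matching the stile x-width.


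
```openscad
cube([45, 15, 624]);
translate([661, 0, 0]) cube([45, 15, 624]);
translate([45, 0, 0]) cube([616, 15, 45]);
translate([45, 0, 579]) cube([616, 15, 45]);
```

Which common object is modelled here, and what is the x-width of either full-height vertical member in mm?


A picture frame. The border width is 45 mm.

Four thin pieces enclosing a rectangular opening — a picture frame. The two full-height stiles are 624 mm tall; the top rail sits at z = 579 and is 45 mm tall, so the border above the opening is 624 − 579 = 45 mm, matching the stile x-width.


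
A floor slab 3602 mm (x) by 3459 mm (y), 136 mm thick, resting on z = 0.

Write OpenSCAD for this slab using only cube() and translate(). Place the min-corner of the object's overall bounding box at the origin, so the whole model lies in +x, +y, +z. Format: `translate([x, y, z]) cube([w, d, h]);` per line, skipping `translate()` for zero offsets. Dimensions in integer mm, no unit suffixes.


cube([3602, 3459, 136]);


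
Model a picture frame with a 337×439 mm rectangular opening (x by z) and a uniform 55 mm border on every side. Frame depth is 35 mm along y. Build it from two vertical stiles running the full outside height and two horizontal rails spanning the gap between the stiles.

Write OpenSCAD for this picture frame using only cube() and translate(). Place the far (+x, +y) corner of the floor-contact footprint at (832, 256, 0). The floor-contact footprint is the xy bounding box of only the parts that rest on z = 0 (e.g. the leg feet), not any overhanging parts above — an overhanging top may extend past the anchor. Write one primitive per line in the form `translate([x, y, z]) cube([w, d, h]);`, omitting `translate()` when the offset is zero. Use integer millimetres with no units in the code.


translate([385, 221, 0]) cube([55, 35, 549]);
translate([777, 221, 0]) cube([55, 35, 549]);
translate([440, 221, 0]) cube([337, 35, 55]);
translate([440, 221, 494]) cube([337, 35, 55]);


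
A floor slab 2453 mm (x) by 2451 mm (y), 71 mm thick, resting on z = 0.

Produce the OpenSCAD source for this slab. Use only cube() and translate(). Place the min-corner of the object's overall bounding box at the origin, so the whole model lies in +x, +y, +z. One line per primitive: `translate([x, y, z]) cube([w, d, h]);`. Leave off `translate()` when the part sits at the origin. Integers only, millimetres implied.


cube([2453, 2451, 71]);


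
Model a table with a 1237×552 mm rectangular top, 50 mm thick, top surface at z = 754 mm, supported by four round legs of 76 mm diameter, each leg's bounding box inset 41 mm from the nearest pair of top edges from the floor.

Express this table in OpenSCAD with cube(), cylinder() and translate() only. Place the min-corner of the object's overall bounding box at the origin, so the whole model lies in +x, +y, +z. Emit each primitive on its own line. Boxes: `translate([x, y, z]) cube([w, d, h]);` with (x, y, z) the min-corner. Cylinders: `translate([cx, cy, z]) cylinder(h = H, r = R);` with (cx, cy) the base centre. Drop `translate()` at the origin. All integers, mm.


translate([0, 0, 704]) cube([1237, 552, 50]);
translate([79, 79, 0]) cylinder(h = 704, r = 38);
translate([1158, 79, 0]) cylinder(h = 704, r = 38);
translate([79, 473, 0]) cylinder(h = 704, r = 38);
translate([1158, 473, 0]) cylinder(h = 704, r = 38);


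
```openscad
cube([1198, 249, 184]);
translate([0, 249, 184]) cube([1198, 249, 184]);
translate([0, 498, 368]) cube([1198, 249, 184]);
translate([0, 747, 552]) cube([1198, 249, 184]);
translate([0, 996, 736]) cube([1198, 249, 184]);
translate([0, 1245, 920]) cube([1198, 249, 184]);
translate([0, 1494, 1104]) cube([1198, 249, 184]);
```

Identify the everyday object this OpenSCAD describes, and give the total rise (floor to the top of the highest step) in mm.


A staircase. The total rise is 1288 mm.

7 identical blocks, each offset up and back from the previous — a staircase. Each step is 184 mm tall and there are 7 of them, so the total rise is 7 × 184 = 1288 mm.


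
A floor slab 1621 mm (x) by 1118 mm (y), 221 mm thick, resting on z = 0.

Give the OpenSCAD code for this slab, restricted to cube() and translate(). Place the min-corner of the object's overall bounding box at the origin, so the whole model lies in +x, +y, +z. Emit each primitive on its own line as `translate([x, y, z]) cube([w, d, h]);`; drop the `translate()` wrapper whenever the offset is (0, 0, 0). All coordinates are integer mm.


cube([1621, 1118, 221]);


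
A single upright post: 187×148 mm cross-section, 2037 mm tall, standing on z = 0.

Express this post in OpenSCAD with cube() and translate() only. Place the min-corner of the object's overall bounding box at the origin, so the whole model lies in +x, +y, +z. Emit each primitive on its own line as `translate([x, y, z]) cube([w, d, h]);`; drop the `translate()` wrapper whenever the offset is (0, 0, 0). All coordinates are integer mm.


cube([187, 148, 2037]);


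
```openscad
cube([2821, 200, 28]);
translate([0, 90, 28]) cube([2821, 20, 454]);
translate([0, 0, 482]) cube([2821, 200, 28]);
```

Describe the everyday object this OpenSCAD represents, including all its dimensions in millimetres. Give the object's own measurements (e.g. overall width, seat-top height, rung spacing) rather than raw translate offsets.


An I-beam lying along x, 2821 mm long. Overall section height 510 mm. Two flanges 200 mm wide (y) and 28 mm thick, one on the floor and one at the top; a web 20 mm thick runs between them, centred on the flange width.


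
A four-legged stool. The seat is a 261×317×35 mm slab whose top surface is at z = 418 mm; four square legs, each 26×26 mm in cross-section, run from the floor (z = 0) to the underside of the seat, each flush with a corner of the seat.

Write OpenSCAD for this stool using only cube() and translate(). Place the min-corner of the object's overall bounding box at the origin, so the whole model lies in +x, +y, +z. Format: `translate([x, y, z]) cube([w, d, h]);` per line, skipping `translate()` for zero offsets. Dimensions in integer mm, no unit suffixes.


translate([0, 0, 383]) cube([261, 317, 35]);
cube([26, 26, 383]);
translate([235, 0, 0]) cube([26, 26, 383]);
translate([0, 291, 0]) cube([26, 26, 383]);
translate([235, 291, 0]) cube([26, 26, 383]);


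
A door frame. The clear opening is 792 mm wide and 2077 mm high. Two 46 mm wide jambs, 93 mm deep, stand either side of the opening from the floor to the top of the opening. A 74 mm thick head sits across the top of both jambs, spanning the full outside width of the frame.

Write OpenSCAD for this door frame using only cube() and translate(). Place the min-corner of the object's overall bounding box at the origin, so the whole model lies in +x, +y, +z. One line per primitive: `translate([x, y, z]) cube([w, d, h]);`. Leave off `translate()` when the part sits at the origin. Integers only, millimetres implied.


cube([46, 93, 2077]);
translate([838, 0, 0]) cube([46, 93, 2077]);
translate([0, 0, 2077]) cube([884, 93, 74]);


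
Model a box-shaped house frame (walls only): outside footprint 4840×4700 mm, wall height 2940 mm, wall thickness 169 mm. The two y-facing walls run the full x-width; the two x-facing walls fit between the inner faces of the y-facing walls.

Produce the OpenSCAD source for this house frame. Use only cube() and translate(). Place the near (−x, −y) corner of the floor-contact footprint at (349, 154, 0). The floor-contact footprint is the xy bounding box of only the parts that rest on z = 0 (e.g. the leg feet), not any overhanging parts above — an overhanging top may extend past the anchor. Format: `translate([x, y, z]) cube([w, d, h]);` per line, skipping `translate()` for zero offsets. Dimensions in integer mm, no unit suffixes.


translate([349, 154, 0]) cube([4840, 169, 2940]);
translate([349, 4685, 0]) cube([4840, 169, 2940]);
translate([349, 323, 0]) cube([169, 4362, 2940]);
translate([5020, 323, 0]) cube([169, 4362, 2940]);


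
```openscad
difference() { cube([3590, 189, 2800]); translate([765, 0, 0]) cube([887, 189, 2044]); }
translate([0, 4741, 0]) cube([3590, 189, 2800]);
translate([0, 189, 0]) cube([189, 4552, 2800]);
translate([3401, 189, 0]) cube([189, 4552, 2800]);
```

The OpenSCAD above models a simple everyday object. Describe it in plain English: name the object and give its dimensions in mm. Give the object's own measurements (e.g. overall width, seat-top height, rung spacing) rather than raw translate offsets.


A single room: four walls, each 2800 mm tall and 189 mm thick, enclosing an outside footprint 3590×4930 mm (x × y), no floor or roof. The front and back walls (−y and +y sides) run the full x-width; the side walls fit between their inner faces. A door opening 887 mm wide and 2044 mm tall is cut through the front wall from the floor up, its −x edge 765 mm from the wall's −x end.


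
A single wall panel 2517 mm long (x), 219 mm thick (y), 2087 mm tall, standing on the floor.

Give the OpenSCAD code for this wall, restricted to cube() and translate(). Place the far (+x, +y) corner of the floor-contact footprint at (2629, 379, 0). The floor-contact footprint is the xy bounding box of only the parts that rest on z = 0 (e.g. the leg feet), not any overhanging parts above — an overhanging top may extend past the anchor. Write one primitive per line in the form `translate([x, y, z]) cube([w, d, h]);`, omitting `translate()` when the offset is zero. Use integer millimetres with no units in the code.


translate([112, 160, 0]) cube([2517, 219, 2087]);


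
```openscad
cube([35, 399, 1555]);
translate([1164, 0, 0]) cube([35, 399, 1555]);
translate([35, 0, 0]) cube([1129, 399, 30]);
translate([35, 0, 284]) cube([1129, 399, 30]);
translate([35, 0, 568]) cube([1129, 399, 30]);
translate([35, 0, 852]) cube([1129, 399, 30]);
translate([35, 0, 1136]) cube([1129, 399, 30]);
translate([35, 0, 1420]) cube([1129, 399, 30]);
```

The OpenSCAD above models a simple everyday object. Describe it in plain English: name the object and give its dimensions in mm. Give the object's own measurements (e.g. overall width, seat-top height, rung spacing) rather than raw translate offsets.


An open bookshelf. Two side panels, each 35 mm thick, 399 mm deep and 1555 mm tall, stand 1199 mm apart (outside-to-outside). Between them sit 6 shelves, each 30 mm thick and 399 mm deep, spanning the full gap between the sides. The bottom shelf rests on the floor (its underside at z = 0) and the clear gap between one shelf's top and the next shelf's underside is 254 mm.


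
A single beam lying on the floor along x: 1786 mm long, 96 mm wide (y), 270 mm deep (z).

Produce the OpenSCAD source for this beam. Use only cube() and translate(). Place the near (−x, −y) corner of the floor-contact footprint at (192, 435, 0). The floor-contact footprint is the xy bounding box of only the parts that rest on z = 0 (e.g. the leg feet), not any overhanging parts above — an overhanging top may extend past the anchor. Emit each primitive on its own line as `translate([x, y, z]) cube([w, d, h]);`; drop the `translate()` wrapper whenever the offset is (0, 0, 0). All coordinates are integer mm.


translate([192, 435, 0]) cube([1786, 96, 270]);


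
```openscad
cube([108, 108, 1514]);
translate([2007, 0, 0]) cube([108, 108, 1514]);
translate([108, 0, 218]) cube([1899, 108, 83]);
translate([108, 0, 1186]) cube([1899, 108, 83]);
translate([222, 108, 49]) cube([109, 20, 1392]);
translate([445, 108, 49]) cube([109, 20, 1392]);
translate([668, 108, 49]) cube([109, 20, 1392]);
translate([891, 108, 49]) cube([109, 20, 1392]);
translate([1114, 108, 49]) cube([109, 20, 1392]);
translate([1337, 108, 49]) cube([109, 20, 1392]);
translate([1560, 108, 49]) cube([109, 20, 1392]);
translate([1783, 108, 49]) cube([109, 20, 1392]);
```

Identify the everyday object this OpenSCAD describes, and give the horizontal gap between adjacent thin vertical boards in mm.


A fence section. The picket gap is 114 mm.

Two posts, two rails, 8 pickets — a fence section. Span 1899 mm holds 8 pickets of 109 mm with 9 equal gaps: ⌊(1899 − 8·109) / 9⌋ = 114 mm.


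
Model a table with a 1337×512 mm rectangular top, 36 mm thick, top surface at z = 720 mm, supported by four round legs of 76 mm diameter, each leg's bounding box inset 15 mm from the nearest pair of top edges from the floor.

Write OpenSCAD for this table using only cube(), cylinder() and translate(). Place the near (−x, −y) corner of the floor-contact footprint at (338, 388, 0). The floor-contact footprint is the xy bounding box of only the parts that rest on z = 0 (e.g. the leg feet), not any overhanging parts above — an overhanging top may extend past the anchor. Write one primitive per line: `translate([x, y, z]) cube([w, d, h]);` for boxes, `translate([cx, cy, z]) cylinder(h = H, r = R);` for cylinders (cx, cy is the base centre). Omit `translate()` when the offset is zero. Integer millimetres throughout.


translate([323, 373, 684]) cube([1337, 512, 36]);
translate([376, 426, 0]) cylinder(h = 684, r = 38);
translate([1607, 426, 0]) cylinder(h = 684, r = 38);
translate([376, 832, 0]) cylinder(h = 684, r = 38);
translate([1607, 832, 0]) cylinder(h = 684, r = 38);


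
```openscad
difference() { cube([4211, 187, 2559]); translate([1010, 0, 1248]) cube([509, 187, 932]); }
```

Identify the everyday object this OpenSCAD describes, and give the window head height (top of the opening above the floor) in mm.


A wall with a window opening. The window head height is 2180 mm.

A wall with a rectangular opening subtracted — a window. Sill at z = 1248, opening 932 mm tall, so the head is at 1248 + 932 = 2180 mm.


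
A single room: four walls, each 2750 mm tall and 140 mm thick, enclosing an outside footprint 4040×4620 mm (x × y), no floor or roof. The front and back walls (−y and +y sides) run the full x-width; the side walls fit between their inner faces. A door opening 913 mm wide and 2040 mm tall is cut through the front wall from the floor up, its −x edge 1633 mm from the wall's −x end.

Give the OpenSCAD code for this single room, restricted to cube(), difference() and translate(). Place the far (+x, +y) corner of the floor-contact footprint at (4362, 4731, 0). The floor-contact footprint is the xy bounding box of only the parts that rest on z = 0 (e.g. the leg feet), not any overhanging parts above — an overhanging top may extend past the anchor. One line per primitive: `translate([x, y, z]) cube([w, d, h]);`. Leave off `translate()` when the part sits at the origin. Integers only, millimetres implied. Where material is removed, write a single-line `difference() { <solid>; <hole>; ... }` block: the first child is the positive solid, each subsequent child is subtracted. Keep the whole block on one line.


difference() { translate([322, 111, 0]) cube([4040, 140, 2750]); translate([1955, 111, 0]) cube([913, 140, 2040]); }
translate([322, 4591, 0]) cube([4040, 140, 2750]);
translate([322, 251, 0]) cube([140, 4340, 2750]);
translate([4222, 251, 0]) cube([140, 4340, 2750]);


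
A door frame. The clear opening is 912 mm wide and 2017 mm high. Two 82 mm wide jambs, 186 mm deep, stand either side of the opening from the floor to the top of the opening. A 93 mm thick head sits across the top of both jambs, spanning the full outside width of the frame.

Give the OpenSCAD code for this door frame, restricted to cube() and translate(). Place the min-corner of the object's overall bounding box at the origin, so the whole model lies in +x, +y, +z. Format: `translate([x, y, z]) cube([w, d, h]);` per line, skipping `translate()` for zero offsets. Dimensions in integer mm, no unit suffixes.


cube([82, 186, 2017]);
translate([994, 0, 0]) cube([82, 186, 2017]);
translate([0, 0, 2017]) cube([1076, 186, 93]);


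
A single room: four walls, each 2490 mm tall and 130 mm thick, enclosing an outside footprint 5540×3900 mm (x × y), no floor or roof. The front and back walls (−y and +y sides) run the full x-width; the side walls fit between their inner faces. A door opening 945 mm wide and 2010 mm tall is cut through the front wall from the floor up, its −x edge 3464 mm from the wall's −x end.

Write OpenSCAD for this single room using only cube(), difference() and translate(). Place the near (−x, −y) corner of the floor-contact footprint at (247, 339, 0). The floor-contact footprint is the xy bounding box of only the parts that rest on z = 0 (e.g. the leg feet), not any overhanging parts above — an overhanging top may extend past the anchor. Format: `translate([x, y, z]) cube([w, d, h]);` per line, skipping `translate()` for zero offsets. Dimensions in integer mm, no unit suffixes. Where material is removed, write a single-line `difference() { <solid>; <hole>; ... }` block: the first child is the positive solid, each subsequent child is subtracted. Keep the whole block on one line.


difference() { translate([247, 339, 0]) cube([5540, 130, 2490]); translate([3711, 339, 0]) cube([945, 130, 2010]); }
translate([247, 4109, 0]) cube([5540, 130, 2490]);
translate([247, 469, 0]) cube([130, 3640, 2490]);
translate([5657, 469, 0]) cube([130, 3640, 2490]);


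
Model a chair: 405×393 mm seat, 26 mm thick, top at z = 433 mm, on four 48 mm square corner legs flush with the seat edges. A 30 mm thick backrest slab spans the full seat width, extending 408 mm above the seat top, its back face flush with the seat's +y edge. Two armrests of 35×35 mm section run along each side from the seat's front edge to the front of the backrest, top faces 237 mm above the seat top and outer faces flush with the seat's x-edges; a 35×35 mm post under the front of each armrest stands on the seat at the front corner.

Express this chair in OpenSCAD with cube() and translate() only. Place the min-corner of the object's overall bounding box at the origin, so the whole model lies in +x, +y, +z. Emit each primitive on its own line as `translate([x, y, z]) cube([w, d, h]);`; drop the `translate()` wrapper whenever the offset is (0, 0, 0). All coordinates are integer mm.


// leg_h = 433 - 26 = 407
// arm post h = 237 - 35 = 202
translate([0, 0, 407]) cube([405, 393, 26]);
cube([48, 48, 407]);
translate([357, 0, 0]) cube([48, 48, 407]);
translate([0, 345, 0]) cube([48, 48, 407]);
translate([357, 345, 0]) cube([48, 48, 407]);
translate([0, 363, 433]) cube([405, 30, 408]);
translate([0, 0, 635]) cube([35, 363, 35]);
translate([370, 0, 635]) cube([35, 363, 35]);
translate([0, 0, 433]) cube([35, 35, 202]);
translate([370, 0, 433]) cube([35, 35, 202]);


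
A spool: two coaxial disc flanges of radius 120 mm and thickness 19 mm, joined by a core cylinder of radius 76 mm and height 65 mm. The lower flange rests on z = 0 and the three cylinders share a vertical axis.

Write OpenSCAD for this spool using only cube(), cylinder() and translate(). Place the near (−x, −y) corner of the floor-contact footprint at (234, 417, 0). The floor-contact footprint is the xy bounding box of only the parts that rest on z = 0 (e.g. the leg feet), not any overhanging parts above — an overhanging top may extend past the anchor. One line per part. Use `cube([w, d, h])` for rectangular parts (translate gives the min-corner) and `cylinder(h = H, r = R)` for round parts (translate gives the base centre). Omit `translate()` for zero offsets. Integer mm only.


translate([354, 537, 0]) cylinder(h = 19, r = 120);
translate([354, 537, 19]) cylinder(h = 65, r = 76);
translate([354, 537, 84]) cylinder(h = 19, r = 120);


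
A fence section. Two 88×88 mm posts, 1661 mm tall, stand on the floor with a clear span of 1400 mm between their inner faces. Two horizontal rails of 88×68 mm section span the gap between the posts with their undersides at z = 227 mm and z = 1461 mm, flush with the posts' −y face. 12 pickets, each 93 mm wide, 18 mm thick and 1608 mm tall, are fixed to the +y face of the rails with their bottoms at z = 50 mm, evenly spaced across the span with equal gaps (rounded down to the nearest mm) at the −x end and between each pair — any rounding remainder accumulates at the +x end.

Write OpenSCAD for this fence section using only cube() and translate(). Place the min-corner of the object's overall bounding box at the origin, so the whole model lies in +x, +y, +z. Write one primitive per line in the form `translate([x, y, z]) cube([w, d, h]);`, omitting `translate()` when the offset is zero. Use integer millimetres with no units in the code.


cube([88, 88, 1661]);
translate([1488, 0, 0]) cube([88, 88, 1661]);
translate([88, 0, 227]) cube([1400, 88, 68]);
translate([88, 0, 1461]) cube([1400, 88, 68]);
translate([109, 88, 50]) cube([93, 18, 1608]);
translate([223, 88, 50]) cube([93, 18, 1608]);
translate([337, 88, 50]) cube([93, 18, 1608]);
translate([451, 88, 50]) cube([93, 18, 1608]);
translate([565, 88, 50]) cube([93, 18, 1608]);
translate([679, 88, 50]) cube([93, 18, 1608]);
translate([793, 88, 50]) cube([93, 18, 1608]);
translate([907, 88, 50]) cube([93, 18, 1608]);
translate([1021, 88, 50]) cube([93, 18, 1608]);
translate([1135, 88, 50]) cube([93, 18, 1608]);
translate([1249, 88, 50]) cube([93, 18, 1608]);
translate([1363, 88, 50]) cube([93, 18, 1608]);


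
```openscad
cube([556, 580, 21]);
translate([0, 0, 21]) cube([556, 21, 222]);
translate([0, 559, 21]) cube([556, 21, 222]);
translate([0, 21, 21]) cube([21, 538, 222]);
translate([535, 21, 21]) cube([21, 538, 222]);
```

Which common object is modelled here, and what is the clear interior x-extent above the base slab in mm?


An open box. The internal width is 514 mm.

A 556×580 base slab with four walls standing on it — an open box. The base is 556 mm wide and the walls are 21 mm thick, so the internal width is 556 − 2 × 21 = 514 mm.


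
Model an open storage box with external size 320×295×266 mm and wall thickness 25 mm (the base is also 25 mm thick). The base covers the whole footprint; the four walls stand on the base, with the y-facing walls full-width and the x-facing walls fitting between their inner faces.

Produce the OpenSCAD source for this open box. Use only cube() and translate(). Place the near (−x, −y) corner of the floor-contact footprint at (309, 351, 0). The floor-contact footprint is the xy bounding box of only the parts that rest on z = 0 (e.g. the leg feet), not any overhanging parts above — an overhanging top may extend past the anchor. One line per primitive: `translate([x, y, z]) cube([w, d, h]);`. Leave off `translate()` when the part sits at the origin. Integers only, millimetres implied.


translate([309, 351, 0]) cube([320, 295, 25]);
translate([309, 351, 25]) cube([320, 25, 241]);
translate([309, 621, 25]) cube([320, 25, 241]);
translate([309, 376, 25]) cube([25, 245, 241]);
translate([604, 376, 25]) cube([25, 245, 241]);


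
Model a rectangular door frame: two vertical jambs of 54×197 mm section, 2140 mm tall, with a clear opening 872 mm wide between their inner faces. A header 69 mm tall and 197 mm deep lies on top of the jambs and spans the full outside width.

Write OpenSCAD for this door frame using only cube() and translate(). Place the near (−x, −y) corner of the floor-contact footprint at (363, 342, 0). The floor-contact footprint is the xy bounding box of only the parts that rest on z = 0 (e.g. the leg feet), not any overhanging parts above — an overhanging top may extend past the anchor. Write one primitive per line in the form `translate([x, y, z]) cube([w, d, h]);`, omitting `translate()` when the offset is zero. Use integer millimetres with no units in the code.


translate([363, 342, 0]) cube([54, 197, 2140]);
translate([1289, 342, 0]) cube([54, 197, 2140]);
translate([363, 342, 2140]) cube([980, 197, 69]);


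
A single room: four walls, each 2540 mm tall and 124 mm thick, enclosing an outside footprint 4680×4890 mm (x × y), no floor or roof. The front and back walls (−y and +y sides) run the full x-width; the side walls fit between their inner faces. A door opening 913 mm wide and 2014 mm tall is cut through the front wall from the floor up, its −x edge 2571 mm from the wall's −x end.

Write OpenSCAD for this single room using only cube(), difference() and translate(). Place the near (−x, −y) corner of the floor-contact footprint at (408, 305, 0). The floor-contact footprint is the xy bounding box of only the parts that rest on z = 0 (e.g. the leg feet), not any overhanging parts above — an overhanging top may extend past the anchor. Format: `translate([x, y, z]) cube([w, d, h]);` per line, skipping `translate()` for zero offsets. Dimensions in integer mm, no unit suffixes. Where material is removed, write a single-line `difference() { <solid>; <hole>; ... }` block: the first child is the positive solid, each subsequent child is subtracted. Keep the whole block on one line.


difference() { translate([408, 305, 0]) cube([4680, 124, 2540]); translate([2979, 305, 0]) cube([913, 124, 2014]); }
translate([408, 5071, 0]) cube([4680, 124, 2540]);
translate([408, 429, 0]) cube([124, 4642, 2540]);
translate([4964, 429, 0]) cube([124, 4642, 2540]);


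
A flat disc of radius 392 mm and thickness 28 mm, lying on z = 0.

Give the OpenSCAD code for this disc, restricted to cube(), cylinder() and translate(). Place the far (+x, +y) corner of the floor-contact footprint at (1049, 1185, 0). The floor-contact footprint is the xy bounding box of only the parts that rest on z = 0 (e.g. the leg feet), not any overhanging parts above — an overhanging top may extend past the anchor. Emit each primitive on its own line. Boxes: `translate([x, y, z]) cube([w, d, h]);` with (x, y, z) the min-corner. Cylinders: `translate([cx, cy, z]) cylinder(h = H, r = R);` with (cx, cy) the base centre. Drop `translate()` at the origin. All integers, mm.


translate([657, 793, 0]) cylinder(h = 28, r = 392);


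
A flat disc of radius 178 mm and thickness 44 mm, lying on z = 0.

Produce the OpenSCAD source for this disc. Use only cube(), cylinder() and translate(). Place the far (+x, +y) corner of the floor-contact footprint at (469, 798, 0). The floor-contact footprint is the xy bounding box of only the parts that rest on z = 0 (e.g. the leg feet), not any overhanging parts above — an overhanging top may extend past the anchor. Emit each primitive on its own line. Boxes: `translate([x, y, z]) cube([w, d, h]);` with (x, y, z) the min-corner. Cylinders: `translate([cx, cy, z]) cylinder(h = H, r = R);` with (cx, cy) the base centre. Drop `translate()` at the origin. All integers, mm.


translate([291, 620, 0]) cylinder(h = 44, r = 178);


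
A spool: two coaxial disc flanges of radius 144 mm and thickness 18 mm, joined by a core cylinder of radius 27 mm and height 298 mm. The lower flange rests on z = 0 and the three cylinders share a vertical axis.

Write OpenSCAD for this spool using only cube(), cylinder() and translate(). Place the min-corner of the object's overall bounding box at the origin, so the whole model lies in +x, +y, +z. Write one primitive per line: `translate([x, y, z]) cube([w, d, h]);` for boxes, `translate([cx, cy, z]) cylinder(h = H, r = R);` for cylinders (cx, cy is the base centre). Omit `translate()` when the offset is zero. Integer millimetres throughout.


translate([144, 144, 0]) cylinder(h = 18, r = 144);
translate([144, 144, 18]) cylinder(h = 298, r = 27);
translate([144, 144, 316]) cylinder(h = 18, r = 144);


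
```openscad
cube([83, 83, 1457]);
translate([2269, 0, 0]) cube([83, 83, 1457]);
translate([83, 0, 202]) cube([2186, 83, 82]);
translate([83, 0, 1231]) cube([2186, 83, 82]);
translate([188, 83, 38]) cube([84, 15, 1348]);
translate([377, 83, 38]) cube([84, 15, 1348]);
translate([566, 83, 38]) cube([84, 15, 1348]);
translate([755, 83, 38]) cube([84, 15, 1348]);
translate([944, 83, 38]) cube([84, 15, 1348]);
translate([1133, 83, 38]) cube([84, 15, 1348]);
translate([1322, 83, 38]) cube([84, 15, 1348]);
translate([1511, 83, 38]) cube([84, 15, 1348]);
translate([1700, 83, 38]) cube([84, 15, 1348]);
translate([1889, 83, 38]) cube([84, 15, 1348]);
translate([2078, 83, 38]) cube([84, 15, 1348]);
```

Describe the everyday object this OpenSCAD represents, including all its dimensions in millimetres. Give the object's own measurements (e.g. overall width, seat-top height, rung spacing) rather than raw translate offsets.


A fence section. Two 83×83 mm posts, 1457 mm tall, stand on the floor with a clear span of 2186 mm between their inner faces. Two horizontal rails of 83×82 mm section span the gap between the posts with their undersides at z = 202 mm and z = 1231 mm, flush with the posts' −y face. 11 pickets, each 84 mm wide, 15 mm thick and 1348 mm tall, are fixed to the +y face of the rails with their bottoms at z = 38 mm, spaced across the span with a 105 mm gap after the −x post and between neighbouring pickets, with 107 mm left before the +x post.


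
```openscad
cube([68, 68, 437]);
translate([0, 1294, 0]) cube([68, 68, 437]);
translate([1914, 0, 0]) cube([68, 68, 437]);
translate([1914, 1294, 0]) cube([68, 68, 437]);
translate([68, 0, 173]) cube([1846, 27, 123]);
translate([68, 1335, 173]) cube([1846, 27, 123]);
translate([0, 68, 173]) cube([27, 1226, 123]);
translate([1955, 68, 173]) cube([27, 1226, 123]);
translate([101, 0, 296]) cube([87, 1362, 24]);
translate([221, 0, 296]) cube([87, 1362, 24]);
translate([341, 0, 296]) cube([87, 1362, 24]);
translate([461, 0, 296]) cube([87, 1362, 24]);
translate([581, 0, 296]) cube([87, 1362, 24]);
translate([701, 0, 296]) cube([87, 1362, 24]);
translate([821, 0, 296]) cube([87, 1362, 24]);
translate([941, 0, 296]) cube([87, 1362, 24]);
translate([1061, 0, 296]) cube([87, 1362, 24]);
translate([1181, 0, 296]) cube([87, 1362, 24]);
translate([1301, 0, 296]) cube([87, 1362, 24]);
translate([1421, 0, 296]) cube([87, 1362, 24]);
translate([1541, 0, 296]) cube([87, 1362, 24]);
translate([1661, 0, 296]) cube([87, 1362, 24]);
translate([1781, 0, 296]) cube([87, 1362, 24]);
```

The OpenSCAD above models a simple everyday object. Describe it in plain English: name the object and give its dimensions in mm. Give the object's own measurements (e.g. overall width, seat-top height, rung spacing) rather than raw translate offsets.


A bed frame 1982 mm long (x) by 1362 mm wide (y). Four 68×68 mm corner posts, 437 mm tall, at the corners of the footprint. Four rails of 27 mm thickness and 123 mm height run between adjacent posts with their undersides at z = 173 mm, their outer faces flush with the outside of the frame (the two x-running rails run between the posts' inner faces; the two y-running rails run between the posts' inner faces). 15 slats, each 87 mm wide (x) and 24 mm thick, lie across the top of the two x-running rails, running the full 1362 mm width of the frame in y; along x they sit between the end posts with a 33 mm gap after the −x posts and between neighbouring slats, leaving 46 mm before the +x posts.


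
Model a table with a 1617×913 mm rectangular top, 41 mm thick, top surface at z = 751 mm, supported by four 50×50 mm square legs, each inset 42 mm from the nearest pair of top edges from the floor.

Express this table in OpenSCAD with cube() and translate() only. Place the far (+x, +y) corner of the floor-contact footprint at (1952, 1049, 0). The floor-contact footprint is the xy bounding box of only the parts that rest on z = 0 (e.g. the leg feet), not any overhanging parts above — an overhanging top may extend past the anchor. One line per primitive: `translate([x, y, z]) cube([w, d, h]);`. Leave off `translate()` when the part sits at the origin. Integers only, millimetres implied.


// leg_h = 751 - 41 = 710
translate([377, 178, 710]) cube([1617, 913, 41]);
translate([419, 220, 0]) cube([50, 50, 710]);
translate([1902, 220, 0]) cube([50, 50, 710]);
translate([419, 999, 0]) cube([50, 50, 710]);
translate([1902, 999, 0]) cube([50, 50, 710]);


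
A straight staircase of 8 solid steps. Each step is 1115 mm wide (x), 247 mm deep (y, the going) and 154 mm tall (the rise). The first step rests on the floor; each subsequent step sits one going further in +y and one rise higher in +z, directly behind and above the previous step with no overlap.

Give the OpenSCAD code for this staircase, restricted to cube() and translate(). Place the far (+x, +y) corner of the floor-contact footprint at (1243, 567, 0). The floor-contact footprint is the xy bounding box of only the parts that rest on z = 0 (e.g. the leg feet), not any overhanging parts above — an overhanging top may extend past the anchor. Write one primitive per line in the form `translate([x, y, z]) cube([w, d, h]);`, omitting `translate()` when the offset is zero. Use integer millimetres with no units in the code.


translate([128, 320, 0]) cube([1115, 247, 154]);
translate([128, 567, 154]) cube([1115, 247, 154]);
translate([128, 814, 308]) cube([1115, 247, 154]);
translate([128, 1061, 462]) cube([1115, 247, 154]);
translate([128, 1308, 616]) cube([1115, 247, 154]);
translate([128, 1555, 770]) cube([1115, 247, 154]);
translate([128, 1802, 924]) cube([1115, 247, 154]);
translate([128, 2049, 1078]) cube([1115, 247, 154]);


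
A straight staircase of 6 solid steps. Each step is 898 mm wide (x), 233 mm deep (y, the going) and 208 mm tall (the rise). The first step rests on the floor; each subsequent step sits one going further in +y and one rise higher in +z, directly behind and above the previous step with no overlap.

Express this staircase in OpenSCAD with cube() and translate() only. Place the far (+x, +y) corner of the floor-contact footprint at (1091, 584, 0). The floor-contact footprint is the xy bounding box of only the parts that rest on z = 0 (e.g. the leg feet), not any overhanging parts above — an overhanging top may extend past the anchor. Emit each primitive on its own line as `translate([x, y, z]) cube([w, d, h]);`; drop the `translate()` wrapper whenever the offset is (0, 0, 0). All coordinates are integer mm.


translate([193, 351, 0]) cube([898, 233, 208]);
translate([193, 584, 208]) cube([898, 233, 208]);
translate([193, 817, 416]) cube([898, 233, 208]);
translate([193, 1050, 624]) cube([898, 233, 208]);
translate([193, 1283, 832]) cube([898, 233, 208]);
translate([193, 1516, 1040]) cube([898, 233, 208]);
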